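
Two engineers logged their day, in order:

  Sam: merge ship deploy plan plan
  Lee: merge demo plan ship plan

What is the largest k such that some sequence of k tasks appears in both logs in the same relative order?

3

Match merge at Sam[1]=Lee[1] → ship at Sam[2]=Lee[4] → plan at Sam[5]=Lee[5] — 3 tasks in the same relative order in both, and the DP table's final entry dp[5][5] is also 3, so no common subsequence is longer.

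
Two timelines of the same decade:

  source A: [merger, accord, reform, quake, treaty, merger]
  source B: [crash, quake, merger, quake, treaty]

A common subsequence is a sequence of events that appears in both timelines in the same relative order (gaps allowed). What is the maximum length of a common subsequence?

Taking merger [1,3] → quake [4,4] → treaty [5,5] gives a common subsequence of length 3. dp[6][5] = 3 confirms this is the maximum.

3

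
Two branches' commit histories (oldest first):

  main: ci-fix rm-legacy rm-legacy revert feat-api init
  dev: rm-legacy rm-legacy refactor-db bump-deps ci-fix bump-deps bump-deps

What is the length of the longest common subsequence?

2

Pick rm-legacy at main[2]=dev[1] → rm-legacy at main[3]=dev[2]; all 2 commits appear in both, in order. dp[6][7] = 2 confirms this is the maximum.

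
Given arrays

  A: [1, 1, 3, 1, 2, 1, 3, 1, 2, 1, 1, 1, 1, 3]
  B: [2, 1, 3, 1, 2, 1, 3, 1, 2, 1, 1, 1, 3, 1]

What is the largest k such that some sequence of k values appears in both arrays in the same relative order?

12

Pick 1 at A[2]=B[2], then 3 at A[3]=B[3], then 1 at A[4]=B[4], then 2 at A[5]=B[5], then 1 at A[6]=B[6], then 3 at A[7]=B[7], then 1 at A[8]=B[8], then 2 at A[9]=B[9], then 1 at A[10]=B[10], then 1 at A[11]=B[11], then 1 at A[12]=B[12], then 1 at A[13]=B[14]; all 12 values appear in both, in order. The LCS DP gives dp[14][14] = 12, so this is optimal.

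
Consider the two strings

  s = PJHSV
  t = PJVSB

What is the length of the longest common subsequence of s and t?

Match P (s #1, t #1); then J (s #2, t #2); then S (s #4, t #4) — 3 characters in the same relative order in both. dp[5][5] = 3 confirms this is the maximum.

3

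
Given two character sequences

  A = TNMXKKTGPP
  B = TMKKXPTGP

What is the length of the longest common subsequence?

7

Let dp[i][j] be the LCS length of the first i characters of A and the first j characters of B. dp[i][j] = dp[i-1][j-1]+1 when the i-th and j-th characters match, else max(dp[i-1][j], dp[i][j-1]).
    ·  T  M  K  K  X  P  T  G  P
 ·  0  0  0  0  0  0  0  0  0  0
 T  0  1  1  1  1  1  1  1  1  1
 N  0  1  1  1  1  1  1  1  1  1
 M  0  1  2  2  2  2  2  2  2  2
 X  0  1  2  2  2  3  3  3  3  3
 K  0  1  2  3  3  3  3  3  3  3
 K  0  1  2  3  4  4  4  4  4  4
 T  0  1  2  3  4  4  4  5  5  5
 G  0  1  2  3  4  4  4  5  6  6
 P  0  1  2  3  4  4  5  5  6  7
 P  0  1  2  3  4  4  5  5  6  7
dp[10][9] = 7. One LCS (by backtracking along matches): TMKKTGP.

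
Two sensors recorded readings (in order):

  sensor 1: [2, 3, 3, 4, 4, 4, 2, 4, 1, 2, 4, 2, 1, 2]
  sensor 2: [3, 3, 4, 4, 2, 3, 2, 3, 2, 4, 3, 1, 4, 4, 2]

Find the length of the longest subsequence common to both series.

9

Taking 3 [2,1]; then 3 [3,2]; then 4 [4,3]; then 4 [5,4]; then 2 [7,9]; then 4 [8,10]; then 1 [9,12]; then 4 [11,14]; then 2 [14,15] gives a common subsequence of length 9. Since dp[14][15] = 9, nothing longer is possible.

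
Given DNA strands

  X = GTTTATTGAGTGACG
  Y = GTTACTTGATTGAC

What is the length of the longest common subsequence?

Taking G [1,1] → T [3,2] → T [4,3] → A [5,4] → T [6,6] → T [7,7] → G [8,8] → A [9,9] → T [11,11] → G [12,12] → A [13,13] → C [14,14] gives a common subsequence of length 12. The LCS DP gives dp[15][14] = 12, so this is optimal.

12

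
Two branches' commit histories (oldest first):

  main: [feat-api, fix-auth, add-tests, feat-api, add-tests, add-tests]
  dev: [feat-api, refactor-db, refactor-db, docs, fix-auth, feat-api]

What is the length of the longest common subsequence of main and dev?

3

Taking feat-api [1,1]; then fix-auth [2,5]; then feat-api [4,6] gives a common subsequence of length 3. The LCS DP gives dp[6][6] = 3, so this is optimal.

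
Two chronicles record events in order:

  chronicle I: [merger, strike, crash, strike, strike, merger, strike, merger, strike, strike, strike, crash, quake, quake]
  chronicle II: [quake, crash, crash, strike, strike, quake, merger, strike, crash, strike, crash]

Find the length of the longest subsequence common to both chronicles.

7

Match crash at chronicle I[3]=chronicle II[3], then strike at chronicle I[4]=chronicle II[4], then strike at chronicle I[5]=chronicle II[5], then merger at chronicle I[6]=chronicle II[7], then strike at chronicle I[7]=chronicle II[8], then strike at chronicle I[11]=chronicle II[10], then crash at chronicle I[12]=chronicle II[11] — 7 events in the same relative order in both. The LCS DP gives dp[14][11] = 7, so this is optimal.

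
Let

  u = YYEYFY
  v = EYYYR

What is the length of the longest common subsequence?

3

One common subsequence of length 3: Y (u #1, v #2); then Y (u #2, v #3); then Y (u #4, v #4). The LCS DP gives dp[6][5] = 3, so this is optimal.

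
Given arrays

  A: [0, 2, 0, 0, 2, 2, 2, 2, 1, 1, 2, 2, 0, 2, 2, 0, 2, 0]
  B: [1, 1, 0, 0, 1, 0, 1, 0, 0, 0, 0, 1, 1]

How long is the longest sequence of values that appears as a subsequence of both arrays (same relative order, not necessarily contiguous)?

7

Match 0 (A #1, B #3); then 0 (A #3, B #4); then 0 (A #4, B #6); then 1 (A #9, B #7); then 0 (A #13, B #9); then 0 (A #16, B #10); then 0 (A #18, B #11) — 7 values in the same relative order in both. Since dp[18][13] = 7, nothing longer is possible.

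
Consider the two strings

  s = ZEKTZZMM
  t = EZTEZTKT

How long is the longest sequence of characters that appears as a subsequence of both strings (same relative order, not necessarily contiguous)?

Pick Z at s[1]=t[2], E at s[2]=t[4], K at s[3]=t[7], T at s[4]=t[8]; all 4 characters appear in both, in order. The LCS DP gives dp[8][8] = 4, so this is optimal.

4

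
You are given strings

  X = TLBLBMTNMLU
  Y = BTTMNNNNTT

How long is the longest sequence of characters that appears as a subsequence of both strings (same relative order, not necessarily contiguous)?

Taking T [1,3], then M [6,4], then T [7,10] gives a common subsequence of length 3. Since dp[11][10] = 3, nothing longer is possible.

3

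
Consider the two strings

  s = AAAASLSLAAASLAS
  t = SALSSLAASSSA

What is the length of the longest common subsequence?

8

Pick A (s #1, t #2); then S (s #5, t #4); then S (s #7, t #5); then L (s #8, t #6); then A (s #9, t #7); then A (s #10, t #8); then S (s #12, t #11); then A (s #14, t #12); all 8 characters appear in both, in order. The LCS DP gives dp[15][12] = 8, so this is optimal.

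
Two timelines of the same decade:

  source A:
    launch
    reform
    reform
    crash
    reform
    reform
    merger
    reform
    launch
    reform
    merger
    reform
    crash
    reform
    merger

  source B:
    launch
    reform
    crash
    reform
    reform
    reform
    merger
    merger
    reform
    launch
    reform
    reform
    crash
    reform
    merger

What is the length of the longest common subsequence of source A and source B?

13

Taking launch at source A[1]=source B[1], reform at source A[2]=source B[2], reform at source A[3]=source B[4], reform at source A[5]=source B[5], reform at source A[6]=source B[6], merger at source A[7]=source B[8], reform at source A[8]=source B[9], launch at source A[9]=source B[10], reform at source A[10]=source B[11], reform at source A[12]=source B[12], crash at source A[13]=source B[13], reform at source A[14]=source B[14], merger at source A[15]=source B[15] gives a common subsequence of length 13. The LCS DP gives dp[15][15] = 13, so this is optimal.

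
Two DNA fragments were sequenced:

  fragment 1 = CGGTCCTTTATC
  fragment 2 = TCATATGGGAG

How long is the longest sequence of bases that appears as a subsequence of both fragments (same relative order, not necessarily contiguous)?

Let dp[i][j] be the LCS length of the first i bases of fragment 1 and the first j bases of fragment 2. dp[i][j] = dp[i-1][j-1]+1 when the i-th and j-th bases match, else max(dp[i-1][j], dp[i][j-1]).
    ·  T  C  A  T  A  T  G  G  G  A  G
 ·  0  0  0  0  0  0  0  0  0  0  0  0
 C  0  0  1  1  1  1  1  1  1  1  1  1
 G  0  0  1  1  1  1  1  2  2  2  2  2
 G  0  0  1  1  1  1  1  2  3  3  3  3
 T  0  1  1  1  2  2  2  2  3  3  3  3
 C  0  1  2  2  2  2  2  2  3  3  3  3
 C  0  1  2  2  2  2  2  2  3  3  3  3
 T  0  1  2  2  3  3  3  3  3  3  3  3
 T  0  1  2  2  3  3  4  4  4  4  4  4
 T  0  1  2  2  3  3  4  4  4  4  4  4
 A  0  1  2  3  3  4  4  4  4  4  5  5
 T  0  1  2  3  4  4  5  5  5  5  5  5
 C  0  1  2  3  4  4  5  5  5  5  5  5
dp[12][11] = 5. One LCS (by backtracking along matches): TCTTA.

5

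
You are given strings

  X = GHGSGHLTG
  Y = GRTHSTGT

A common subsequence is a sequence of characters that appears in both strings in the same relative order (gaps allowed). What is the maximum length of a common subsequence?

Pick G [1,1], H [2,4], S [4,5], G [5,7], T [8,8]; all 5 characters appear in both, in order, and the DP table's final entry dp[9][8] is also 5, so no common subsequence is longer.

5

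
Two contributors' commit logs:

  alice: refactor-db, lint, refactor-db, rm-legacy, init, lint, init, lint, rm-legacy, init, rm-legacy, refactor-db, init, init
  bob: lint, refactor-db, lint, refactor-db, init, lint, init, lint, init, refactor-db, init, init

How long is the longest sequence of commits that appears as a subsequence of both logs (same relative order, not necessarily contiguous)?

Pick refactor-db at alice[1]=bob[2], then lint at alice[2]=bob[3], then refactor-db at alice[3]=bob[4], then init at alice[5]=bob[5], then lint at alice[6]=bob[6], then init at alice[7]=bob[7], then lint at alice[8]=bob[8], then init at alice[10]=bob[9], then refactor-db at alice[12]=bob[10], then init at alice[13]=bob[11], then init at alice[14]=bob[12]; all 11 commits appear in both, in order. dp[14][12] = 11 confirms this is the maximum.

11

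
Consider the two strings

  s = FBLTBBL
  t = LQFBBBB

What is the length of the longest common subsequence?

Let dp[i][j] be the LCS length of the first i characters of s and the first j characters of t. dp[i][j] = dp[i-1][j-1]+1 when the i-th and j-th characters match, else max(dp[i-1][j], dp[i][j-1]).
    ·  L  Q  F  B  B  B  B
 ·  0  0  0  0  0  0  0  0
 F  0  0  0  1  1  1  1  1
 B  0  0  0  1  2  2  2  2
 L  0  1  1  1  2  2  2  2
 T  0  1  1  1  2  2  2  2
 B  0  1  1  1  2  3  3  3
 B  0  1  1  1  2  3  4  4
 L  0  1  1  1  2  3  4  4
dp[7][7] = 4. One LCS (by backtracking along matches): FBBB.

4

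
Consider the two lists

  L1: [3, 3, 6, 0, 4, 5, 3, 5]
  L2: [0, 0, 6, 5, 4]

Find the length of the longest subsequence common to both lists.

Let dp[i][j] be the LCS length of the first i values of L1 and the first j values of L2. dp[i][j] = dp[i-1][j-1]+1 when the i-th and j-th values match, else max(dp[i-1][j], dp[i][j-1]).
    ·  0  0  6  5  4
 ·  0  0  0  0  0  0
 3  0  0  0  0  0  0
 3  0  0  0  0  0  0
 6  0  0  0  1  1  1
 0  0  1  1  1  1  1
 4  0  1  1  1  1  2
 5  0  1  1  1  2  2
 3  0  1  1  1  2  2
 5  0  1  1  1  2  2
dp[8][5] = 2. One LCS (by backtracking along matches): 6, 4.

2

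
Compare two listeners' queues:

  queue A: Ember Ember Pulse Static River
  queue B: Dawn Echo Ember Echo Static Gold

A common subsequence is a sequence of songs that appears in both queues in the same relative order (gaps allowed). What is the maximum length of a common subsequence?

2

One common subsequence of length 2: Ember at queue A[1]=queue B[3]; then Static at queue A[4]=queue B[5], and the DP table's final entry dp[5][6] is also 2, so no common subsequence is longer.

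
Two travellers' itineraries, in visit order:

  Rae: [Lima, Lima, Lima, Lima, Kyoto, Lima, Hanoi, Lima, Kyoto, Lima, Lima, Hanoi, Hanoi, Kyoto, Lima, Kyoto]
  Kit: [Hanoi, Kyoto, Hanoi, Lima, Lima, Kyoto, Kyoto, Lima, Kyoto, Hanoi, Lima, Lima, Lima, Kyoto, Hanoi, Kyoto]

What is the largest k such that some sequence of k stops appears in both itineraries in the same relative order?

10

Match Lima (Rae #1, Kit #4) → Lima (Rae #2, Kit #5) → Lima (Rae #4, Kit #8) → Kyoto (Rae #5, Kit #9) → Hanoi (Rae #7, Kit #10) → Lima (Rae #8, Kit #11) → Lima (Rae #10, Kit #12) → Lima (Rae #11, Kit #13) → Hanoi (Rae #13, Kit #15) → Kyoto (Rae #16, Kit #16) — 10 stops in the same relative order in both. The LCS DP gives dp[16][16] = 10, so this is optimal.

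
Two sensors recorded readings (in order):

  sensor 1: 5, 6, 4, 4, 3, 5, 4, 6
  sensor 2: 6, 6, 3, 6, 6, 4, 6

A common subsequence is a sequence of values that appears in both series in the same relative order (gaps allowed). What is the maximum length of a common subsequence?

One common subsequence of length 4: 6 [2,2], then 3 [5,3], then 4 [7,6], then 6 [8,7]. dp[8][7] = 4 confirms this is the maximum.

4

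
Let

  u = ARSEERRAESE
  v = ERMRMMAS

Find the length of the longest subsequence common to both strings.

One common subsequence of length 5: E (u #5, v #1), R (u #6, v #2), R (u #7, v #4), A (u #8, v #7), S (u #10, v #8), and the DP table's final entry dp[11][8] is also 5, so no common subsequence is longer.

5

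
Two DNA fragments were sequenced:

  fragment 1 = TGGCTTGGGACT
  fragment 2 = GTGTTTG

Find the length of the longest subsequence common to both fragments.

5

Let dp[i][j] be the LCS length of the first i bases of fragment 1 and the first j bases of fragment 2. dp[i][j] = dp[i-1][j-1]+1 when the i-th and j-th bases match, else max(dp[i-1][j], dp[i][j-1]).
    ·  G  T  G  T  T  T  G
 ·  0  0  0  0  0  0  0  0
 T  0  0  1  1  1  1  1  1
 G  0  1  1  2  2  2  2  2
 G  0  1  1  2  2  2  2  3
 C  0  1  1  2  2  2  2  3
 T  0  1  2  2  3  3  3  3
 T  0  1  2  2  3  4  4  4
 G  0  1  2  3  3  4  4  5
 G  0  1  2  3  3  4  4  5
 G  0  1  2  3  3  4  4  5
 A  0  1  2  3  3  4  4  5
 C  0  1  2  3  3  4  4  5
 T  0  1  2  3  4  4  5  5
dp[12][7] = 5. One LCS (by backtracking along matches): TGTTG.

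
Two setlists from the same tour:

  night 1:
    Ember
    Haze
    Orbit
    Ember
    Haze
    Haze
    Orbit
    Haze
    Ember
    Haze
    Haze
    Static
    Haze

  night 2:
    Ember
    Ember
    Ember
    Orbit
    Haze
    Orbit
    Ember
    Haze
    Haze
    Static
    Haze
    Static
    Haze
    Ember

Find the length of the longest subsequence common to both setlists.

9

One common subsequence of length 9: Ember [1,3], Haze [2,5], Orbit [3,6], Ember [4,7], Haze [5,8], Haze [6,9], Haze [11,11], Static [12,12], Haze [13,13]. The LCS DP gives dp[13][14] = 9, so this is optimal.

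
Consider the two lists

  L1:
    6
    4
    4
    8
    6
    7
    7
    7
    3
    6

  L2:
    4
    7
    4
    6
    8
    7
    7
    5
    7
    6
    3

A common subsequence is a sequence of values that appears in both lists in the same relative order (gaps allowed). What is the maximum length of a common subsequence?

7

Taking 4 [2,1], then 4 [3,3], then 8 [4,5], then 7 [6,6], then 7 [7,7], then 7 [8,9], then 3 [9,11] gives a common subsequence of length 7. The LCS DP gives dp[10][11] = 7, so this is optimal.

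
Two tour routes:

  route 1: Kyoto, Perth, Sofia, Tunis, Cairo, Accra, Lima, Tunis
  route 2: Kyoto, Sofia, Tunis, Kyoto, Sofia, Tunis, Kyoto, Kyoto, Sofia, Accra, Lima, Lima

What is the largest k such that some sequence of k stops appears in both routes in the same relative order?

5

Pick Kyoto (route 1 #1, route 2 #4), then Sofia (route 1 #3, route 2 #5), then Tunis (route 1 #4, route 2 #6), then Accra (route 1 #6, route 2 #10), then Lima (route 1 #7, route 2 #12); all 5 stops appear in both, in order. The LCS DP gives dp[8][12] = 5, so this is optimal.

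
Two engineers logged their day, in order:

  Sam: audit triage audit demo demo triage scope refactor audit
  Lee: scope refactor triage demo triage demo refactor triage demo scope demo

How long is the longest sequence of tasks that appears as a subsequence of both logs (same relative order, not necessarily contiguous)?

One common subsequence of length 5: triage at Sam[2]=Lee[3]; then demo at Sam[4]=Lee[4]; then demo at Sam[5]=Lee[6]; then triage at Sam[6]=Lee[8]; then scope at Sam[7]=Lee[10]. The LCS DP gives dp[9][11] = 5, so this is optimal.

5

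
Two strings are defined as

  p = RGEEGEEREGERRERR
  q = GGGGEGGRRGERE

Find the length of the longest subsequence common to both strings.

Match G [2,4], then E [3,5], then G [5,7], then R [8,9], then G [10,10], then E [11,11], then R [13,12], then E [14,13] — 8 characters in the same relative order in both, and the DP table's final entry dp[16][13] is also 8, so no common subsequence is longer.

8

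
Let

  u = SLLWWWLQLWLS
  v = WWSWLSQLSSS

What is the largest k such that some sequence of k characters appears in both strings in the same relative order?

Taking W [4,1] → W [5,2] → W [6,4] → L [7,5] → Q [8,7] → L [9,8] → S [12,11] gives a common subsequence of length 7. dp[12][11] = 7 confirms this is the maximum.

7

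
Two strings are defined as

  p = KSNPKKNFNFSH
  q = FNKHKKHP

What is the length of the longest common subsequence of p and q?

4

Let dp[i][j] be the LCS length of the first i characters of p and the first j characters of q. dp[i][j] = dp[i-1][j-1]+1 when the i-th and j-th characters match, else max(dp[i-1][j], dp[i][j-1]).
    ·  F  N  K  H  K  K  H  P
 ·  0  0  0  0  0  0  0  0  0
 K  0  0  0  1  1  1  1  1  1
 S  0  0  0  1  1  1  1  1  1
 N  0  0  1  1  1  1  1  1  1
 P  0  0  1  1  1  1  1  1  2
 K  0  0  1  2  2  2  2  2  2
 K  0  0  1  2  2  3  3  3  3
 N  0  0  1  2  2  3  3  3  3
 F  0  1  1  2  2  3  3  3  3
 N  0  1  2  2  2  3  3  3  3
 F  0  1  2  2  2  3  3  3  3
 S  0  1  2  2  2  3  3  3  3
 H  0  1  2  2  3  3  3  4  4
dp[12][8] = 4. One LCS (by backtracking along matches): KKKH.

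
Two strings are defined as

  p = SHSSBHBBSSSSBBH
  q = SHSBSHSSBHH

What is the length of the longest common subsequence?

9

Match S (p #1, q #1); then H (p #2, q #2); then S (p #3, q #3); then S (p #4, q #5); then H (p #6, q #6); then S (p #11, q #7); then S (p #12, q #8); then B (p #13, q #9); then H (p #15, q #11) — 9 characters in the same relative order in both. The LCS DP gives dp[15][11] = 9, so this is optimal.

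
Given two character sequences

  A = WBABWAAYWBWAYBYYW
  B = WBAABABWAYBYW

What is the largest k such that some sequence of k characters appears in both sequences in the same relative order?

Taking W (A #1, B #1), then B (A #2, B #2), then A (A #3, B #4), then B (A #4, B #5), then A (A #7, B #6), then B (A #10, B #7), then W (A #11, B #8), then A (A #12, B #9), then Y (A #13, B #10), then B (A #14, B #11), then Y (A #16, B #12), then W (A #17, B #13) gives a common subsequence of length 12. Since dp[17][13] = 12, nothing longer is possible.

12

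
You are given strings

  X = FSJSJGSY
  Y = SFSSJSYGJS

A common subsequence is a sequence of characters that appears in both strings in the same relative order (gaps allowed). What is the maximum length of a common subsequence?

One common subsequence of length 6: F (X #1, Y #2); then S (X #2, Y #4); then J (X #3, Y #5); then S (X #4, Y #6); then J (X #5, Y #9); then S (X #7, Y #10). The LCS DP gives dp[8][10] = 6, so this is optimal.

6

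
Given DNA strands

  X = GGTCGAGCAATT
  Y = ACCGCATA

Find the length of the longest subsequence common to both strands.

5

Pick C (X #4, Y #3), then G (X #7, Y #4), then C (X #8, Y #5), then A (X #9, Y #6), then A (X #10, Y #8); all 5 bases appear in both, in order, and the DP table's final entry dp[12][8] is also 5, so no common subsequence is longer.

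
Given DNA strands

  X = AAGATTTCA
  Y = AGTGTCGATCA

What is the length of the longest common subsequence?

7

Match A at X[2]=Y[1], G at X[3]=Y[2], T at X[5]=Y[3], T at X[6]=Y[5], T at X[7]=Y[9], C at X[8]=Y[10], A at X[9]=Y[11] — 7 bases in the same relative order in both. The LCS DP gives dp[9][11] = 7, so this is optimal.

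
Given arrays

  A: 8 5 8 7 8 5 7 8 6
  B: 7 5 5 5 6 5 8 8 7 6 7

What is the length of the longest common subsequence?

Let dp[i][j] be the LCS length of the first i values of A and the first j values of B. dp[i][j] = dp[i-1][j-1]+1 when the i-th and j-th values match, else max(dp[i-1][j], dp[i][j-1]).
    ·  7  5  5  5  6  5  8  8  7  6  7
 ·  0  0  0  0  0  0  0  0  0  0  0  0
 8  0  0  0  0  0  0  0  1  1  1  1  1
 5  0  0  1  1  1  1  1  1  1  1  1  1
 8  0  0  1  1  1  1  1  2  2  2  2  2
 7  0  1  1  1  1  1  1  2  2  3  3  3
 8  0  1  1  1  1  1  1  2  3  3  3  3
 5  0  1  2  2  2  2  2  2  3  3  3  3
 7  0  1  2  2  2  2  2  2  3  4  4  4
 8  0  1  2  2  2  2  2  3  3  4  4  4
 6  0  1  2  2  2  3  3  3  3  4  5  5
dp[9][11] = 5. One LCS (by backtracking along matches): 5, 8, 8, 7, 6.

5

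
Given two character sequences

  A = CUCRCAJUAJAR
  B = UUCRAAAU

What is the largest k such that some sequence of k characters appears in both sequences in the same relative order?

6

Pick U (A #2, B #2), then C (A #3, B #3), then R (A #4, B #4), then A (A #6, B #5), then A (A #9, B #6), then A (A #11, B #7); all 6 characters appear in both, in order. dp[12][8] = 6 confirms this is the maximum.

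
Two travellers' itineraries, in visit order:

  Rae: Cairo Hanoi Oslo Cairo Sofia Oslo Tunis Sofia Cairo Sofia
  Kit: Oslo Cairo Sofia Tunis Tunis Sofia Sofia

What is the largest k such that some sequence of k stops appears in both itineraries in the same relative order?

Match Oslo [3,1]; then Cairo [4,2]; then Sofia [5,3]; then Tunis [7,5]; then Sofia [8,6]; then Sofia [10,7] — 6 stops in the same relative order in both. dp[10][7] = 6 confirms this is the maximum.

6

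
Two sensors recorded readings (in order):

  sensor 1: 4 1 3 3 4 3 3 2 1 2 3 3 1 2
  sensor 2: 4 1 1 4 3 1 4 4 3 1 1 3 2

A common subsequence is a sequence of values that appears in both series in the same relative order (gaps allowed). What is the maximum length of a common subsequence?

8

One common subsequence of length 8: 4 (sensor 1 #1, sensor 2 #1), 1 (sensor 1 #2, sensor 2 #3), 3 (sensor 1 #3, sensor 2 #5), 4 (sensor 1 #5, sensor 2 #8), 3 (sensor 1 #6, sensor 2 #9), 1 (sensor 1 #9, sensor 2 #11), 3 (sensor 1 #12, sensor 2 #12), 2 (sensor 1 #14, sensor 2 #13). The LCS DP gives dp[14][13] = 8, so this is optimal.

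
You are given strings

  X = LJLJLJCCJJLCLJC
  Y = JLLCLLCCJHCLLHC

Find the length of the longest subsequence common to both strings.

Match L at X[1]=Y[3]; then L at X[3]=Y[5]; then L at X[5]=Y[6]; then C at X[7]=Y[7]; then C at X[8]=Y[8]; then J at X[9]=Y[9]; then L at X[11]=Y[12]; then L at X[13]=Y[13]; then C at X[15]=Y[15] — 9 characters in the same relative order in both, and the DP table's final entry dp[15][15] is also 9, so no common subsequence is longer.

9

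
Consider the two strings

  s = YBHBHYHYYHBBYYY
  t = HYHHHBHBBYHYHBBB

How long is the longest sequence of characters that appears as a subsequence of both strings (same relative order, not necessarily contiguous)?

10

Pick Y at s[1]=t[2], B at s[2]=t[6], H at s[3]=t[7], B at s[4]=t[9], Y at s[6]=t[10], H at s[7]=t[11], Y at s[9]=t[12], H at s[10]=t[13], B at s[11]=t[15], B at s[12]=t[16]; all 10 characters appear in both, in order. dp[15][16] = 10 confirms this is the maximum.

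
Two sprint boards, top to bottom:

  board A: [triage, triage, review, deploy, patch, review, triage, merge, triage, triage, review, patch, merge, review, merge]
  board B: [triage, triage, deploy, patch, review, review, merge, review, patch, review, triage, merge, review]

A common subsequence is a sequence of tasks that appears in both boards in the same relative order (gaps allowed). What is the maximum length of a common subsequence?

One common subsequence of length 10: triage at board A[1]=board B[1] → triage at board A[2]=board B[2] → deploy at board A[4]=board B[3] → patch at board A[5]=board B[4] → review at board A[6]=board B[6] → merge at board A[8]=board B[7] → review at board A[11]=board B[8] → patch at board A[12]=board B[9] → merge at board A[13]=board B[12] → review at board A[14]=board B[13]. dp[15][13] = 10 confirms this is the maximum.

10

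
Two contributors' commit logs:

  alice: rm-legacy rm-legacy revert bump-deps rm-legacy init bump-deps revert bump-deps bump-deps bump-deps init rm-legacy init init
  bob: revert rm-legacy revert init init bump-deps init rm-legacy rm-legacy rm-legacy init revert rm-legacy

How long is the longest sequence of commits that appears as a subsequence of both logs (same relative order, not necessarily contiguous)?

Pick rm-legacy at alice[2]=bob[2], revert at alice[3]=bob[3], bump-deps at alice[4]=bob[6], rm-legacy at alice[5]=bob[10], init at alice[6]=bob[11], revert at alice[8]=bob[12], rm-legacy at alice[13]=bob[13]; all 7 commits appear in both, in order. The LCS DP gives dp[15][13] = 7, so this is optimal.

7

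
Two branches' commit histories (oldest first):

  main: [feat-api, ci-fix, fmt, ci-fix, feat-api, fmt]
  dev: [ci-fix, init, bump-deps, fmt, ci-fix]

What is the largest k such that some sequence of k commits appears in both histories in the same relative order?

Taking ci-fix [2,1], fmt [3,4], ci-fix [4,5] gives a common subsequence of length 3. The LCS DP gives dp[6][5] = 3, so this is optimal.

3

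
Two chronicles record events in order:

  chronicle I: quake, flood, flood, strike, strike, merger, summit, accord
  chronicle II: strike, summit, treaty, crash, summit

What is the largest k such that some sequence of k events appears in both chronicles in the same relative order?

2

Match strike [4,1], then summit [7,5] — 2 events in the same relative order in both. Since dp[8][5] = 2, nothing longer is possible.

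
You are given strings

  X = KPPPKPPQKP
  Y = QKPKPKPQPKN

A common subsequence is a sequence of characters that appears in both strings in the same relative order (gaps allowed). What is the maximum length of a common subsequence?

7

Let dp[i][j] be the LCS length of the first i characters of X and the first j characters of Y. dp[i][j] = dp[i-1][j-1]+1 when the i-th and j-th characters match, else max(dp[i-1][j], dp[i][j-1]).
    ·  Q  K  P  K  P  K  P  Q  P  K  N
 ·  0  0  0  0  0  0  0  0  0  0  0  0
 K  0  0  1  1  1  1  1  1  1  1  1  1
 P  0  0  1  2  2  2  2  2  2  2  2  2
 P  0  0  1  2  2  3  3  3  3  3  3  3
 P  0  0  1  2  2  3  3  4  4  4  4  4
 K  0  0  1  2  3  3  4  4  4  4  5  5
 P  0  0  1  2  3  4  4  5  5  5  5  5
 P  0  0  1  2  3  4  4  5  5  6  6  6
 Q  0  1  1  2  3  4  4  5  6  6  6  6
 K  0  1  2  2  3  4  5  5  6  6  7  7
 P  0  1  2  3  3  4  5  6  6  7  7  7
dp[10][11] = 7. One LCS (by backtracking along matches): KPPKPPK.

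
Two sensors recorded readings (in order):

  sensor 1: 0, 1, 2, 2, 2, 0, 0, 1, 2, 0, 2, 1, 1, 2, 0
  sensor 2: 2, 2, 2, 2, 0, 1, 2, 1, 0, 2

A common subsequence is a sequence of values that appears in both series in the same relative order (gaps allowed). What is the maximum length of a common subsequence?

8

Let dp[i][j] be the LCS length of the first i values of sensor 1 and the first j values of sensor 2. dp[i][j] = dp[i-1][j-1]+1 when the i-th and j-th values match, else max(dp[i-1][j], dp[i][j-1]).
    ·  2  2  2  2  0  1  2  1  0  2
 ·  0  0  0  0  0  0  0  0  0  0  0
 0  0  0  0  0  0  1  1  1  1  1  1
 1  0  0  0  0  0  1  2  2  2  2  2
 2  0  1  1  1  1  1  2  3  3  3  3
 2  0  1  2  2  2  2  2  3  3  3  4
 2  0  1  2  3  3  3  3  3  3  3  4
 0  0  1  2  3  3  4  4  4  4  4  4
 0  0  1  2  3  3  4  4  4  4  5  5
 1  0  1  2  3  3  4  5  5  5  5  5
 2  0  1  2  3  4  4  5  6  6  6  6
 0  0  1  2  3  4  5  5  6  6  7  7
 2  0  1  2  3  4  5  5  6  6  7  8
 1  0  1  2  3  4  5  6  6  7  7  8
 1  0  1  2  3  4  5  6  6  7  7  8
 2  0  1  2  3  4  5  6  7  7  7  8
 0  0  1  2  3  4  5  6  7  7  8  8
dp[15][10] = 8. One LCS (by backtracking along matches): 2, 2, 2, 0, 1, 2, 0, 2.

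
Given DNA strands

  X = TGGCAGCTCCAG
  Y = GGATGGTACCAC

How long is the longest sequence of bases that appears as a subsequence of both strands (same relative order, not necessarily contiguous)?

Let dp[i][j] be the LCS length of the first i bases of X and the first j bases of Y. dp[i][j] = dp[i-1][j-1]+1 when the i-th and j-th bases match, else max(dp[i-1][j], dp[i][j-1]).
    ·  G  G  A  T  G  G  T  A  C  C  A  C
 ·  0  0  0  0  0  0  0  0  0  0  0  0  0
 T  0  0  0  0  1  1  1  1  1  1  1  1  1
 G  0  1  1  1  1  2  2  2  2  2  2  2  2
 G  0  1  2  2  2  2  3  3  3  3  3  3  3
 C  0  1  2  2  2  2  3  3  3  4  4  4  4
 A  0  1  2  3  3  3  3  3  4  4  4  5  5
 G  0  1  2  3  3  4  4  4  4  4  4  5  5
 C  0  1  2  3  3  4  4  4  4  5  5  5  6
 T  0  1  2  3  4  4  4  5  5  5  5  5  6
 C  0  1  2  3  4  4  4  5  5  6  6  6  6
 C  0  1  2  3  4  4  4  5  5  6  7  7  7
 A  0  1  2  3  4  4  4  5  6  6  7  8  8
 G  0  1  2  3  4  5  5  5  6  6  7  8  8
dp[12][12] = 8. One LCS (by backtracking along matches): GGAGTCCA.

8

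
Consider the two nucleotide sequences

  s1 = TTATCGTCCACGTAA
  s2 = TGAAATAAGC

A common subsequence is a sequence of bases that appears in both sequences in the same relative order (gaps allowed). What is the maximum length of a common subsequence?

Match T at s1[1]=s2[1], then A at s1[3]=s2[4], then A at s1[10]=s2[5], then T at s1[13]=s2[6], then A at s1[14]=s2[7], then A at s1[15]=s2[8] — 6 bases in the same relative order in both. Since dp[15][10] = 6, nothing longer is possible.

6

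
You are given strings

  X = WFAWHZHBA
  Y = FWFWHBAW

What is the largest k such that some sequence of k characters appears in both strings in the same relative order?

6

Let dp[i][j] be the LCS length of the first i characters of X and the first j characters of Y. dp[i][j] = dp[i-1][j-1]+1 when the i-th and j-th characters match, else max(dp[i-1][j], dp[i][j-1]).
    ·  F  W  F  W  H  B  A  W
 ·  0  0  0  0  0  0  0  0  0
 W  0  0  1  1  1  1  1  1  1
 F  0  1  1  2  2  2  2  2  2
 A  0  1  1  2  2  2  2  3  3
 W  0  1  2  2  3  3  3  3  4
 H  0  1  2  2  3  4  4  4  4
 Z  0  1  2  2  3  4  4  4  4
 H  0  1  2  2  3  4  4  4  4
 B  0  1  2  2  3  4  5  5  5
 A  0  1  2  2  3  4  5  6  6
dp[9][8] = 6. One LCS (by backtracking along matches): WFWHBA.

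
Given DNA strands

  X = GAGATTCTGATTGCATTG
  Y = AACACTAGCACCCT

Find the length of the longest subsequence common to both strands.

9

One common subsequence of length 9: A at X[2]=Y[2], A at X[4]=Y[4], C at X[7]=Y[5], T at X[8]=Y[6], A at X[10]=Y[7], G at X[13]=Y[8], C at X[14]=Y[9], A at X[15]=Y[10], T at X[17]=Y[14]. The LCS DP gives dp[18][14] = 9, so this is optimal.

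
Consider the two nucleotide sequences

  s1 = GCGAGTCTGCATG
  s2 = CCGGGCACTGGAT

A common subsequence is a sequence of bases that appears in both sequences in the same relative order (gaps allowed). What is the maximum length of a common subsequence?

8

Taking G at s1[1]=s2[5], C at s1[2]=s2[6], A at s1[4]=s2[7], C at s1[7]=s2[8], T at s1[8]=s2[9], G at s1[9]=s2[11], A at s1[11]=s2[12], T at s1[12]=s2[13] gives a common subsequence of length 8. Since dp[13][13] = 8, nothing longer is possible.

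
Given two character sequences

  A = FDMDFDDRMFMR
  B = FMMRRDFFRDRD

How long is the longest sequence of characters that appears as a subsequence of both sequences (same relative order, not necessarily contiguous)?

6

Let dp[i][j] be the LCS length of the first i characters of A and the first j characters of B. dp[i][j] = dp[i-1][j-1]+1 when the i-th and j-th characters match, else max(dp[i-1][j], dp[i][j-1]).
    ·  F  M  M  R  R  D  F  F  R  D  R  D
 ·  0  0  0  0  0  0  0  0  0  0  0  0  0
 F  0  1  1  1  1  1  1  1  1  1  1  1  1
 D  0  1  1  1  1  1  2  2  2  2  2  2  2
 M  0  1  2  2  2  2  2  2  2  2  2  2  2
 D  0  1  2  2  2  2  3  3  3  3  3  3  3
 F  0  1  2  2  2  2  3  4  4  4  4  4  4
 D  0  1  2  2  2  2  3  4  4  4  5  5  5
 D  0  1  2  2  2  2  3  4  4  4  5  5  6
 R  0  1  2  2  3  3  3  4  4  5  5  6  6
 M  0  1  2  3  3  3  3  4  4  5  5  6  6
 F  0  1  2  3  3  3  3  4  5  5  5  6  6
 M  0  1  2  3  3  3  3  4  5  5  5  6  6
 R  0  1  2  3  4  4  4  4  5  6  6  6  6
dp[12][12] = 6. One LCS (by backtracking along matches): FMDFDD.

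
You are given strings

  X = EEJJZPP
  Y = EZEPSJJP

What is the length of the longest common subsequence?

5

Pick E at X[1]=Y[1], then E at X[2]=Y[3], then J at X[3]=Y[6], then J at X[4]=Y[7], then P at X[7]=Y[8]; all 5 characters appear in both, in order, and the DP table's final entry dp[7][8] is also 5, so no common subsequence is longer.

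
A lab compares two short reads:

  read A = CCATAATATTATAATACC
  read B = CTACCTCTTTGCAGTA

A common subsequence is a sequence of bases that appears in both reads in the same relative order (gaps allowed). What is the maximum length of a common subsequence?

Taking C at read A[2]=read B[1], T at read A[4]=read B[2], A at read A[5]=read B[3], T at read A[7]=read B[6], T at read A[9]=read B[8], T at read A[10]=read B[9], T at read A[12]=read B[10], A at read A[13]=read B[13], T at read A[15]=read B[15], A at read A[16]=read B[16] gives a common subsequence of length 10, and the DP table's final entry dp[18][16] is also 10, so no common subsequence is longer.

10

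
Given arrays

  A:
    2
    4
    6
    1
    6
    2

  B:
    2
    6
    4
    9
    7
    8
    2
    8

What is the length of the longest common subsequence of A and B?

3

Match 2 (A #1, B #1) → 4 (A #2, B #3) → 2 (A #6, B #7) — 3 values in the same relative order in both. The LCS DP gives dp[6][8] = 3, so this is optimal.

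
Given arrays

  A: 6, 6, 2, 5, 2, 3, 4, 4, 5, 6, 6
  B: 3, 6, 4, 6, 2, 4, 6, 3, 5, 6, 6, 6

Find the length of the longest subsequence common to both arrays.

7

Let dp[i][j] be the LCS length of the first i values of A and the first j values of B. dp[i][j] = dp[i-1][j-1]+1 when the i-th and j-th values match, else max(dp[i-1][j], dp[i][j-1]).
    ·  3  6  4  6  2  4  6  3  5  6  6  6
 ·  0  0  0  0  0  0  0  0  0  0  0  0  0
 6  0  0  1  1  1  1  1  1  1  1  1  1  1
 6  0  0  1  1  2  2  2  2  2  2  2  2  2
 2  0  0  1  1  2  3  3  3  3  3  3  3  3
 5  0  0  1  1  2  3  3  3  3  4  4  4  4
 2  0  0  1  1  2  3  3  3  3  4  4  4  4
 3  0  1  1  1  2  3  3  3  4  4  4  4  4
 4  0  1  1  2  2  3  4  4  4  4  4  4  4
 4  0  1  1  2  2  3  4  4  4  4  4  4  4
 5  0  1  1  2  2  3  4  4  4  5  5  5  5
 6  0  1  2  2  3  3  4  5  5  5  6  6  6
 6  0  1  2  2  3  3  4  5  5  5  6  7  7
dp[11][12] = 7. One LCS (by backtracking along matches): 6, 6, 2, 3, 5, 6, 6.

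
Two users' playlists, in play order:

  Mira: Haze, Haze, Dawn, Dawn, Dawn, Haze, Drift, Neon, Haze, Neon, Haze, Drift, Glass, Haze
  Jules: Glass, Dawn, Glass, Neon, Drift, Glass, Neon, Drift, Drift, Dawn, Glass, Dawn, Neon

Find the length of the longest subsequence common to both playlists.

Taking Dawn at Mira[3]=Jules[2], then Drift at Mira[7]=Jules[5], then Neon at Mira[8]=Jules[7], then Drift at Mira[12]=Jules[9], then Glass at Mira[13]=Jules[11] gives a common subsequence of length 5, and the DP table's final entry dp[14][13] is also 5, so no common subsequence is longer.

5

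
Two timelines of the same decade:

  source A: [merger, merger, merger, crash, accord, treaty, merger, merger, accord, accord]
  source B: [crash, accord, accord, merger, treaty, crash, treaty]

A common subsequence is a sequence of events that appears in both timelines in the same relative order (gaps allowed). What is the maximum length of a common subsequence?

3

Taking merger [1,4], crash [4,6], treaty [6,7] gives a common subsequence of length 3. The LCS DP gives dp[10][7] = 3, so this is optimal.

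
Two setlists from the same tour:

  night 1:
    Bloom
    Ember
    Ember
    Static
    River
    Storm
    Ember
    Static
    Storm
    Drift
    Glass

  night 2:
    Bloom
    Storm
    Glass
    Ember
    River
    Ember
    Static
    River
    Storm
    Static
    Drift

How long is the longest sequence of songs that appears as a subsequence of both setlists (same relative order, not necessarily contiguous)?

Taking Bloom [1,1], then Ember [2,4], then Ember [3,6], then Static [4,7], then River [5,8], then Storm [6,9], then Static [8,10], then Drift [10,11] gives a common subsequence of length 8. The LCS DP gives dp[11][11] = 8, so this is optimal.

8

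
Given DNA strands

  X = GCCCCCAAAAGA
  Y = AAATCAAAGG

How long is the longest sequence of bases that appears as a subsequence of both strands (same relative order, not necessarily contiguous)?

Taking C (X #6, Y #5), then A (X #7, Y #6), then A (X #8, Y #7), then A (X #9, Y #8), then G (X #11, Y #10) gives a common subsequence of length 5. The LCS DP gives dp[12][10] = 5, so this is optimal.

5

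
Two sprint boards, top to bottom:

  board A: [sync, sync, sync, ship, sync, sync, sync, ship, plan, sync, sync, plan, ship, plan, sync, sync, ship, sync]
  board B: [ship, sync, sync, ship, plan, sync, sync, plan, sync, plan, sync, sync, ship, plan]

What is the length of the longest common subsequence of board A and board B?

Match ship at board A[4]=board B[1] → sync at board A[6]=board B[2] → sync at board A[7]=board B[3] → ship at board A[8]=board B[4] → plan at board A[9]=board B[5] → sync at board A[10]=board B[6] → sync at board A[11]=board B[7] → plan at board A[12]=board B[8] → plan at board A[14]=board B[10] → sync at board A[15]=board B[11] → sync at board A[16]=board B[12] → ship at board A[17]=board B[13] — 12 tasks in the same relative order in both, and the DP table's final entry dp[18][14] is also 12, so no common subsequence is longer.

12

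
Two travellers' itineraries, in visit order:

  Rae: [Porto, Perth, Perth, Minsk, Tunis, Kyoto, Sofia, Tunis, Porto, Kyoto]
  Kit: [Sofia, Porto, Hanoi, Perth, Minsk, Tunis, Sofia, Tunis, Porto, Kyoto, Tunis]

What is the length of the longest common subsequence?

8

Taking Porto at Rae[1]=Kit[2], then Perth at Rae[3]=Kit[4], then Minsk at Rae[4]=Kit[5], then Tunis at Rae[5]=Kit[6], then Sofia at Rae[7]=Kit[7], then Tunis at Rae[8]=Kit[8], then Porto at Rae[9]=Kit[9], then Kyoto at Rae[10]=Kit[10] gives a common subsequence of length 8. Since dp[10][11] = 8, nothing longer is possible.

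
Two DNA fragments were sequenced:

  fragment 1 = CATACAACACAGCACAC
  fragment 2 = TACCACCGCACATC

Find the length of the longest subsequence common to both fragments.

Taking T at fragment 1[3]=fragment 2[1]; then A at fragment 1[4]=fragment 2[2]; then C at fragment 1[5]=fragment 2[4]; then A at fragment 1[7]=fragment 2[5]; then C at fragment 1[8]=fragment 2[6]; then C at fragment 1[10]=fragment 2[7]; then G at fragment 1[12]=fragment 2[8]; then C at fragment 1[13]=fragment 2[9]; then A at fragment 1[14]=fragment 2[10]; then C at fragment 1[15]=fragment 2[11]; then A at fragment 1[16]=fragment 2[12]; then C at fragment 1[17]=fragment 2[14] gives a common subsequence of length 12. Since dp[17][14] = 12, nothing longer is possible.

12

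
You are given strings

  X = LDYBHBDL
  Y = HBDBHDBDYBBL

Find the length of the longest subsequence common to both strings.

One common subsequence of length 6: D (X #2, Y #3) → B (X #4, Y #4) → H (X #5, Y #5) → B (X #6, Y #7) → D (X #7, Y #8) → L (X #8, Y #12). dp[8][12] = 6 confirms this is the maximum.

6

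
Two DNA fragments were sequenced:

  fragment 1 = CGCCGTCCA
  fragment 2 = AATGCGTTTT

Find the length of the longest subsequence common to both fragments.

Let dp[i][j] be the LCS length of the first i bases of fragment 1 and the first j bases of fragment 2. dp[i][j] = dp[i-1][j-1]+1 when the i-th and j-th bases match, else max(dp[i-1][j], dp[i][j-1]).
    ·  A  A  T  G  C  G  T  T  T  T
 ·  0  0  0  0  0  0  0  0  0  0  0
 C  0  0  0  0  0  1  1  1  1  1  1
 G  0  0  0  0  1  1  2  2  2  2  2
 C  0  0  0  0  1  2  2  2  2  2  2
 C  0  0  0  0  1  2  2  2  2  2  2
 G  0  0  0  0  1  2  3  3  3  3  3
 T  0  0  0  1  1  2  3  4  4  4  4
 C  0  0  0  1  1  2  3  4  4  4  4
 C  0  0  0  1  1  2  3  4  4  4  4
 A  0  1  1  1  1  2  3  4  4  4  4
dp[9][10] = 4. One LCS (by backtracking along matches): GCGT.

4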